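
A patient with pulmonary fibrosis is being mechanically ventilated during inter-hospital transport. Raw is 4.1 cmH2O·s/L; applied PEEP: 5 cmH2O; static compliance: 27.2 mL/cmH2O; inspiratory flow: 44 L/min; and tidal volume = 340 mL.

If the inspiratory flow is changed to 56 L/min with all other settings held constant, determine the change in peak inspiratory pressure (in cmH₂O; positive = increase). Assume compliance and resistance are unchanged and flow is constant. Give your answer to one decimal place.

Flow: 44 L/min ÷ 60 = 0.7333 L/s.
New flow: 56 L/min ÷ 60 = 0.9333 L/s.
PIP = Vt/C + R·V̇ + PEEP (constant-flow equation of motion).
Only the resistive term changes: ΔPIP = R × ΔV̇ = 4.1 × (0.9333 − 0.7333) = 4.1 × 0.2 = 0.82 cmH2O.

0.8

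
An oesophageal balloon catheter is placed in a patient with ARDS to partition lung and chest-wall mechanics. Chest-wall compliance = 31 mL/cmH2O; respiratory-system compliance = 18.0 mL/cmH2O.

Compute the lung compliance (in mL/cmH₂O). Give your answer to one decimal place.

42.9

1/CL = 1/Crs − 1/Ccw.
1/CL = 1/18.0 − 1/31 = 0.0233.
CL = 42.918 mL/cmH2O.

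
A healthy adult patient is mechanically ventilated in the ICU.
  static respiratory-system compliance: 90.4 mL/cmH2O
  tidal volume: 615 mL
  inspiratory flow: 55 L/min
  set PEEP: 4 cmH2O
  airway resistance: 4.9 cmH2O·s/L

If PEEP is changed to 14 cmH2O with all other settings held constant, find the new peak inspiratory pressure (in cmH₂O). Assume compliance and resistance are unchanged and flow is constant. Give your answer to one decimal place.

25.3

Flow: 55 L/min ÷ 60 = 0.9167 L/s.
PIP = Vt/C + R·V̇ + PEEP (constant-flow equation of motion).
Only the baseline term changes: ΔPIP = ΔPEEP = 14 − 4 = 10.0 cmH2O.
Original PIP = 615/90.4 + 4.9×0.9167 + 4 = 15.295 cmH2O; new PIP = 15.295 + (10.0) = 25.295 cmH2O.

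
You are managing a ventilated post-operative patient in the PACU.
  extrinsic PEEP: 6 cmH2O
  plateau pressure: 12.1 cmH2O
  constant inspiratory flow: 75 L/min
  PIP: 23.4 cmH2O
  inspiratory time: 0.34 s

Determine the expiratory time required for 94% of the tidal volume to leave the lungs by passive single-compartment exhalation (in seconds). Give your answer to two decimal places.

Flow: 75 L/min ÷ 60 = 1.25 L/s.
Vt = flow × Ti = 1.25 L/s × 0.34 s × 1000 mL/L = 425.0 mL.
R = (PIP − Pplat)/V̇ = (23.4 − 12.1) / 1.25 = 11.3/1.25 = 9.04 cmH2O·s/L.
C = Vt/(Pplat − PEEP) = 425.0 / (12.1 − 6) = 425.0/6.1 = 69.672 mL/cmH2O.
τ = R × C = 9.04 × 0.06967 L/cmH2O = 0.6298 s.
t = −τ·ln(1 − 0.94) = −0.6298·ln(0.06) = 1.772 s.

1.77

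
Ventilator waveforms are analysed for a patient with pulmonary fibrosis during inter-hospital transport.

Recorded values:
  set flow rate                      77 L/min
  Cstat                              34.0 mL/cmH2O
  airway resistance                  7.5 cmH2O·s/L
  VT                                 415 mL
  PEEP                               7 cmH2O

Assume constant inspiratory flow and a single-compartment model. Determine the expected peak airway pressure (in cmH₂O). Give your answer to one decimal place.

Flow: 77 L/min ÷ 60 = 1.2833 L/s.
Equation of motion (constant flow): PIP = Vt/C + R·V̇ + PEEP.
PIP = 415/34.0 + 7.5×1.2833 + 7 = 12.206 + 9.625 + 7 = 28.831 cmH2O.

28.8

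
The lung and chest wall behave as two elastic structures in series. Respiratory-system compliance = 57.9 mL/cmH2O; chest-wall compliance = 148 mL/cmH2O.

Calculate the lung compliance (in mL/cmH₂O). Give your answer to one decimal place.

1/CL = 1/Crs − 1/Ccw.
1/CL = 1/57.9 − 1/148 = 0.01051.
CL = 95.147 mL/cmH2O.

95.1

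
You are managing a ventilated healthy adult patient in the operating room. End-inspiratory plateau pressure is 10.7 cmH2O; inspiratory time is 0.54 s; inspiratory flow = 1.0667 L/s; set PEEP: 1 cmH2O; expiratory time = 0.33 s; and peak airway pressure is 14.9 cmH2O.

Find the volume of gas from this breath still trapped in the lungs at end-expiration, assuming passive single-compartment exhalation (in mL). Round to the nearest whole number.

Vt = flow × Ti = 1.0667 L/s × 0.54 s × 1000 mL/L = 576.02 mL.
R = (PIP − Pplat)/V̇ = (14.9 − 10.7) / 1.0667 = 4.2/1.0667 = 3.937 cmH2O·s/L.
C = Vt/(Pplat − PEEP) = 576.02 / (10.7 − 1) = 576.02/9.7 = 59.384 mL/cmH2O.
τ = R × C = 3.937 × 0.05938 L/cmH2O = 0.2338 s.
Fraction remaining = e^(−Te/τ) = e^(−0.33/0.2338) = 0.2438.
Trapped volume = 576.02 × 0.2438 = 140.43 mL.

140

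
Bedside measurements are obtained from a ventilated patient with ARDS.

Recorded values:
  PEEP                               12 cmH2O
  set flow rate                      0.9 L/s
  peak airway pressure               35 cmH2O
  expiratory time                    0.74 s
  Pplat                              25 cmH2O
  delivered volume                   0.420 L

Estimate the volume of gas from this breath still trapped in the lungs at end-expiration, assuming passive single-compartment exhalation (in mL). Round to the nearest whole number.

R = (PIP − Pplat)/V̇ = (35 − 25) / 0.9 = 10.0/0.9 = 11.111 cmH2O·s/L.
C = Vt/(Pplat − PEEP) = 420.0 / (25 − 12) = 420.0/13.0 = 32.308 mL/cmH2O.
τ = R × C = 11.111 × 0.03231 L/cmH2O = 0.359 s.
Fraction remaining = e^(−Te/τ) = e^(−0.74/0.359) = 0.1273.
Trapped volume = 420.0 × 0.1273 = 53.466 mL.

53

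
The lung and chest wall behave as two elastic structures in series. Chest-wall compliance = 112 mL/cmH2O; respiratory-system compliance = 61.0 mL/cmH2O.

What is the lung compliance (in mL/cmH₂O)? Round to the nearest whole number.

134

1/CL = 1/Crs − 1/Ccw.
1/CL = 1/61.0 − 1/112 = 0.007465.
CL = 133.96 mL/cmH2O.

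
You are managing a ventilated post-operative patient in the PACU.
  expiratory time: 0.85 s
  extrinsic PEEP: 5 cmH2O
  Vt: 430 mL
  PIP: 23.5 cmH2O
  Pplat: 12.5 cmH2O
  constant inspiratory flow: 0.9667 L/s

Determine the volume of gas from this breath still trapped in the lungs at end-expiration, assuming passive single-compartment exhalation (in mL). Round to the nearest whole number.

R = (PIP − Pplat)/V̇ = (23.5 − 12.5) / 0.9667 = 11.0/0.9667 = 11.379 cmH2O·s/L.
C = Vt/(Pplat − PEEP) = 430.0 / (12.5 − 5) = 430.0/7.5 = 57.333 mL/cmH2O.
τ = R × C = 11.379 × 0.05733 L/cmH2O = 0.6524 s.
Fraction remaining = e^(−Te/τ) = e^(−0.85/0.6524) = 0.2717.
Trapped volume = 430.0 × 0.2717 = 116.83 mL.

117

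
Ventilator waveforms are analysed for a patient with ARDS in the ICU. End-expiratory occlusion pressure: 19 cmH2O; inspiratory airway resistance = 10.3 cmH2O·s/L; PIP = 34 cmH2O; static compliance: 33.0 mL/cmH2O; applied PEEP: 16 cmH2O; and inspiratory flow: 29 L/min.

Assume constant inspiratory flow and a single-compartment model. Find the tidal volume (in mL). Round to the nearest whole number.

331

Flow: 29 L/min ÷ 60 = 0.4833 L/s.
Total PEEP = 19 cmH2O (set 16 + intrinsic 3); this is the baseline alveolar pressure.
Equation of motion (constant flow): PIP = Vt/C + R·V̇ + PEEP.
Vt/C = PIP − R·V̇ − PEEP = 34 − 4.978 − 19 = 10.022 cmH2O.
Vt = C × 10.022 = 33.0 × 10.022 = 330.73 mL.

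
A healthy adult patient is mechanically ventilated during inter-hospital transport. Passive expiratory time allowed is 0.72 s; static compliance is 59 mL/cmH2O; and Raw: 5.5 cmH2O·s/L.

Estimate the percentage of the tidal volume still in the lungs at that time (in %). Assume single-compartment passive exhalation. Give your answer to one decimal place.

10.9

τ = R × C = 5.5 × 59 mL/cmH2O = 5.5 × 0.059 L/cmH2O = 0.3245 s.
Passive exhalation: V(t)/V₀ = e^(−t/τ) = e^(−0.72/0.3245) = 0.1087.
Fraction remaining = 0.1087 → 10.87%.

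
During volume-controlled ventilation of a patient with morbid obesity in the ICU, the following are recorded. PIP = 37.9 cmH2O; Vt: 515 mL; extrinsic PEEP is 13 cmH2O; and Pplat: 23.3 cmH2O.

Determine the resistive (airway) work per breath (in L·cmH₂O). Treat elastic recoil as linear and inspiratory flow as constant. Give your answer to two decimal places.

With constant inspiratory flow the resistive pressure is constant at PIP − Pplat = 37.9 − 23.3 = 14.6 cmH2O, so resistive work = 14.6 × 0.515 = 7.519 L·cmH2O.

7.52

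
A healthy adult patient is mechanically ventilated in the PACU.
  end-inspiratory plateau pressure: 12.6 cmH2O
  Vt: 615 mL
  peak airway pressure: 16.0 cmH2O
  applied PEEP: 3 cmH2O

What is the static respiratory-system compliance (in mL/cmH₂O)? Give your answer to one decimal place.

64.1

Cstat = Vt / (Pplat − PEEP) = 615 / (12.6 − 3) = 615 / 9.6 = 64.063 mL/cmH2O.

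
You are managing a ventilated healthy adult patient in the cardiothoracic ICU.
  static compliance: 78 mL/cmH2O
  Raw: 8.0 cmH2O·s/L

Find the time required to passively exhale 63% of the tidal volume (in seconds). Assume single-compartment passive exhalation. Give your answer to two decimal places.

0.62

τ = R × C = 8.0 × 78 mL/cmH2O = 8.0 × 0.078 L/cmH2O = 0.624 s.
Exhaled fraction f = 1 − e^(−t/τ) → t = −τ·ln(1 − f) = −0.624·ln(0.37) = 0.6204 s.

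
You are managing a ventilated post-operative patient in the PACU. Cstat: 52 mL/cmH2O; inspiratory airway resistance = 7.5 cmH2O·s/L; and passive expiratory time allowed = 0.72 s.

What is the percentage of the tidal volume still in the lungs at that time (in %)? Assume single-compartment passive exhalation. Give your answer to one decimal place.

15.8

τ = R × C = 7.5 × 52 mL/cmH2O = 7.5 × 0.052 L/cmH2O = 0.39 s.
Passive exhalation: V(t)/V₀ = e^(−t/τ) = e^(−0.72/0.39) = 0.1578.
Fraction remaining = 0.1578 → 15.78%.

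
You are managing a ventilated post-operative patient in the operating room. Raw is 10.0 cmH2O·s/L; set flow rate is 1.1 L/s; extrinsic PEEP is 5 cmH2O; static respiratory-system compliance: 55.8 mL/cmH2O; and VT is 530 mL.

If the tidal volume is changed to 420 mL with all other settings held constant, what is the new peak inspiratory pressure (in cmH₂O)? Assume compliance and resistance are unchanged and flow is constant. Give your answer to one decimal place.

PIP = Vt/C + R·V̇ + PEEP (constant-flow equation of motion).
Only the elastic term changes: ΔPIP = ΔVt / C = (420 − 530) / 55.8 = -1.971 cmH2O.
Original PIP = 530/55.8 + 10.0×1.1 + 5 = 25.498 cmH2O; new PIP = 25.498 + (-1.971) = 23.527 cmH2O.

23.5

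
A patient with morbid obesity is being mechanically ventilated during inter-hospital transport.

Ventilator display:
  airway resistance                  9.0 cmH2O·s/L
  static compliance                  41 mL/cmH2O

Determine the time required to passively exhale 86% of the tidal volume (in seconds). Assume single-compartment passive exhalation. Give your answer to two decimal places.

τ = R × C = 9.0 × 41 mL/cmH2O = 9.0 × 0.041 L/cmH2O = 0.369 s.
Exhaled fraction f = 1 − e^(−t/τ) → t = −τ·ln(1 − f) = −0.369·ln(0.14) = 0.7255 s.

0.73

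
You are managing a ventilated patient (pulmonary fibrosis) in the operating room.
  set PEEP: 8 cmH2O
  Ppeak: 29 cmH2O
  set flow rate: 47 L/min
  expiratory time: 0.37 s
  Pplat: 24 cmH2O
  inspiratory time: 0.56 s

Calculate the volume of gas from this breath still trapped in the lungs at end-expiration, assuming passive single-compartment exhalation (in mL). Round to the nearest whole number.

Flow: 47 L/min ÷ 60 = 0.7833 L/s.
Vt = flow × Ti = 0.7833 L/s × 0.56 s × 1000 mL/L = 438.65 mL.
R = (PIP − Pplat)/V̇ = (29 − 24) / 0.7833 = 5.0/0.7833 = 6.383 cmH2O·s/L.
C = Vt/(Pplat − PEEP) = 438.65 / (24 − 8) = 438.65/16.0 = 27.416 mL/cmH2O.
τ = R × C = 6.383 × 0.02742 L/cmH2O = 0.175 s.
Fraction remaining = e^(−Te/τ) = e^(−0.37/0.175) = 0.1207.
Trapped volume = 438.65 × 0.1207 = 52.945 mL.

53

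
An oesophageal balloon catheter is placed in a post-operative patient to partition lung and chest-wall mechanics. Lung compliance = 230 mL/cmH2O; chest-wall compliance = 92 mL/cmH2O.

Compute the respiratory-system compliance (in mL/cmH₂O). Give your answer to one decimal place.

65.7

Lung and chest wall are elastances in series: 1/Crs = 1/CL + 1/Ccw.
1/Crs = 1/230 + 1/92 = 0.01522.
Crs = 65.703 mL/cmH2O.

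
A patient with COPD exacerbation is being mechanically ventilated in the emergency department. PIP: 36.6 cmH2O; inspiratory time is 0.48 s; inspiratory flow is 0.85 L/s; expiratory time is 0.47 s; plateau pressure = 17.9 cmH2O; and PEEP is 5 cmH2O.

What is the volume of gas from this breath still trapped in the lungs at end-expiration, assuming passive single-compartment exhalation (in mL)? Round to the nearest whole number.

Vt = flow × Ti = 0.85 L/s × 0.48 s × 1000 mL/L = 408.0 mL.
R = (PIP − Pplat)/V̇ = (36.6 − 17.9) / 0.85 = 18.7/0.85 = 22.0 cmH2O·s/L.
C = Vt/(Pplat − PEEP) = 408.0 / (17.9 − 5) = 408.0/12.9 = 31.628 mL/cmH2O.
τ = R × C = 22.0 × 0.03163 L/cmH2O = 0.6959 s.
Fraction remaining = e^(−Te/τ) = e^(−0.47/0.6959) = 0.509.
Trapped volume = 408.0 × 0.509 = 207.67 mL.

208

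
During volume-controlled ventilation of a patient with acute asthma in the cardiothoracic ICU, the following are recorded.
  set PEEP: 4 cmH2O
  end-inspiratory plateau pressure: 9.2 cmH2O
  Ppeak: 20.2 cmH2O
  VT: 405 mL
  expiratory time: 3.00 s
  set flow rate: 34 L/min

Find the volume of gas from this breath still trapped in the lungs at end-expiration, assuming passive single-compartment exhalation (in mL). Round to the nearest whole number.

56

Flow: 34 L/min ÷ 60 = 0.5667 L/s.
R = (PIP − Pplat)/V̇ = (20.2 − 9.2) / 0.5667 = 11.0/0.5667 = 19.411 cmH2O·s/L.
C = Vt/(Pplat − PEEP) = 405.0 / (9.2 − 4) = 405.0/5.2 = 77.885 mL/cmH2O.
τ = R × C = 19.411 × 0.07789 L/cmH2O = 1.512 s.
Fraction remaining = e^(−Te/τ) = e^(−3.00/1.512) = 0.1375.
Trapped volume = 405.0 × 0.1375 = 55.688 mL.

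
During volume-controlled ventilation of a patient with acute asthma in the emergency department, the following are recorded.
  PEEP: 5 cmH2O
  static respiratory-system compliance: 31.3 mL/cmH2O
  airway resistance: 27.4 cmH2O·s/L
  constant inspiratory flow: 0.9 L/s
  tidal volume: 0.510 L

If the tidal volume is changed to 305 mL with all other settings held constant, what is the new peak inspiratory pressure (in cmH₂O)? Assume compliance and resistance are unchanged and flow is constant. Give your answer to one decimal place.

39.4

PIP = Vt/C + R·V̇ + PEEP (constant-flow equation of motion).
Only the elastic term changes: ΔPIP = ΔVt / C = (305 − 510) / 31.3 = -6.55 cmH2O.
Original PIP = 510/31.3 + 27.4×0.9 + 5 = 45.954 cmH2O; new PIP = 45.954 + (-6.55) = 39.404 cmH2O.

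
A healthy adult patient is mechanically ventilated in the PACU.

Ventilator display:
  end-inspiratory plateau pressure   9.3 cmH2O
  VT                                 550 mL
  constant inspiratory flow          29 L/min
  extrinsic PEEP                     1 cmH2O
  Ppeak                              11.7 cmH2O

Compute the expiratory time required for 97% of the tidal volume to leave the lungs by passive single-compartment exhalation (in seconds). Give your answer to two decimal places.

1.15

Flow: 29 L/min ÷ 60 = 0.4833 L/s.
R = (PIP − Pplat)/V̇ = (11.7 − 9.3) / 0.4833 = 2.4/0.4833 = 4.966 cmH2O·s/L.
C = Vt/(Pplat − PEEP) = 550.0 / (9.3 − 1) = 550.0/8.3 = 66.265 mL/cmH2O.
τ = R × C = 4.966 × 0.06627 L/cmH2O = 0.3291 s.
t = −τ·ln(1 − 0.97) = −0.3291·ln(0.03) = 1.154 s.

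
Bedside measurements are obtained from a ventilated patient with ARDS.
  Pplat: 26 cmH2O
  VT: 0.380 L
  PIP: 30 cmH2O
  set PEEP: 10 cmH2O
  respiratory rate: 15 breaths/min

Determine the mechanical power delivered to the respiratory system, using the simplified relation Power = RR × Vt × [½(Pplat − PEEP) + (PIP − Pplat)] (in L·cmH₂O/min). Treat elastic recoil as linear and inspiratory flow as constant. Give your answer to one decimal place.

68.4

Per-breath work = Vt × [½(Pplat−PEEP) + (PIP−Pplat)] = 0.380 × [0.5×16.0 + 4.0] = 0.380 × 12.0 = 4.56 L·cmH2O.
Power = 15 × 4.56 = 68.4 L·cmH2O/min.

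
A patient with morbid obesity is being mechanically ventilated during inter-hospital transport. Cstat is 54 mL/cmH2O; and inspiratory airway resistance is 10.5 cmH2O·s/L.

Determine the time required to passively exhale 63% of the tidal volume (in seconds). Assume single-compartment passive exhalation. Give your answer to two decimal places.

0.56

τ = R × C = 10.5 × 54 mL/cmH2O = 10.5 × 0.054 L/cmH2O = 0.567 s.
Exhaled fraction f = 1 − e^(−t/τ) → t = −τ·ln(1 − f) = −0.567·ln(0.37) = 0.5637 s.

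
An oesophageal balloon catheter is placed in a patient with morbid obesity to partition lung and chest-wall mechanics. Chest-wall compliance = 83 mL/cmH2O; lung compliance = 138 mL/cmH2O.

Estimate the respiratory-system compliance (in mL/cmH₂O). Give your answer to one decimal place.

51.8

Lung and chest wall are elastances in series: 1/Crs = 1/CL + 1/Ccw.
1/Crs = 1/138 + 1/83 = 0.01929.
Crs = 51.84 mL/cmH2O.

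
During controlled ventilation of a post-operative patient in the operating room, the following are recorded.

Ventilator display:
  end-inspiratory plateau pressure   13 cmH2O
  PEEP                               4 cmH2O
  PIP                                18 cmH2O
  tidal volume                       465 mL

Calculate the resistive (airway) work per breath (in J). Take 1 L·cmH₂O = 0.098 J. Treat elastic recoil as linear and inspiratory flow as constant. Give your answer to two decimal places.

With constant inspiratory flow the resistive pressure is constant at PIP − Pplat = 18 − 13 = 5.0 cmH2O, so resistive work = 5.0 × 0.465 = 2.325 L·cmH2O.
× 0.098 J/(L·cmH2O) → 0.2279 J.

0.23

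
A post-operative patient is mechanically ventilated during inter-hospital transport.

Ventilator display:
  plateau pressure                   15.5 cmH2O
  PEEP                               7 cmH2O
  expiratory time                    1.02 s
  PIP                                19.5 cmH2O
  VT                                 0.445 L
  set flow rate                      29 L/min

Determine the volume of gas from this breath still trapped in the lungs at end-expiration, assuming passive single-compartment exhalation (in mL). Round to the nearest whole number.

Flow: 29 L/min ÷ 60 = 0.4833 L/s.
R = (PIP − Pplat)/V̇ = (19.5 − 15.5) / 0.4833 = 4.0/0.4833 = 8.276 cmH2O·s/L.
C = Vt/(Pplat − PEEP) = 445.0 / (15.5 − 7) = 445.0/8.5 = 52.353 mL/cmH2O.
τ = R × C = 8.276 × 0.05235 L/cmH2O = 0.4332 s.
Fraction remaining = e^(−Te/τ) = e^(−1.02/0.4332) = 0.09493.
Trapped volume = 445.0 × 0.09493 = 42.244 mL.

42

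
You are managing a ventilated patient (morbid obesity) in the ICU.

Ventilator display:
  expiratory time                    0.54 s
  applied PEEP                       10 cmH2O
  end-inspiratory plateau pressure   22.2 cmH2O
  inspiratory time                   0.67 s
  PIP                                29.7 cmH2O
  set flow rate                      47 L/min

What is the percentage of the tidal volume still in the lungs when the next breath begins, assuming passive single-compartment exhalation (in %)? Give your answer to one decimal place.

Flow: 47 L/min ÷ 60 = 0.7833 L/s.
Vt = flow × Ti = 0.7833 L/s × 0.67 s × 1000 mL/L = 524.81 mL.
R = (PIP − Pplat)/V̇ = (29.7 − 22.2) / 0.7833 = 7.5/0.7833 = 9.575 cmH2O·s/L.
C = Vt/(Pplat − PEEP) = 524.81 / (22.2 − 10) = 524.81/12.2 = 43.017 mL/cmH2O.
τ = R × C = 9.575 × 0.04302 L/cmH2O = 0.4119 s.
Fraction remaining at end-expiration = e^(−Te/τ) = e^(−0.54/0.4119) = 0.2696 → 26.96%.

27.0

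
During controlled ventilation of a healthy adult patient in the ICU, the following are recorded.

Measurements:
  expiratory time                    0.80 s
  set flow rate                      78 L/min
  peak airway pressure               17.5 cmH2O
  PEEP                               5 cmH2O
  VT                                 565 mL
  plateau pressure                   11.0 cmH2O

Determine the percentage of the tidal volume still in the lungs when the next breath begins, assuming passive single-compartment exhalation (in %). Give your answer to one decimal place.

Flow: 78 L/min ÷ 60 = 1.3 L/s.
R = (PIP − Pplat)/V̇ = (17.5 − 11.0) / 1.3 = 6.5/1.3 = 5.0 cmH2O·s/L.
C = Vt/(Pplat − PEEP) = 565.0 / (11.0 − 5) = 565.0/6.0 = 94.167 mL/cmH2O.
τ = R × C = 5.0 × 0.09417 L/cmH2O = 0.4709 s.
Fraction remaining at end-expiration = e^(−Te/τ) = e^(−0.80/0.4709) = 0.1829 → 18.29%.

18.3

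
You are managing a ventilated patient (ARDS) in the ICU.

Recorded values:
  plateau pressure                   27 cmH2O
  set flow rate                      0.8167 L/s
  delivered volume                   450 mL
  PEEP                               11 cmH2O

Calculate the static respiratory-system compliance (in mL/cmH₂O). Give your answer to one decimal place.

Cstat = Vt / (Pplat − PEEP) = 450 / (27 − 11) = 450 / 16.0 = 28.125 mL/cmH2O.

28.1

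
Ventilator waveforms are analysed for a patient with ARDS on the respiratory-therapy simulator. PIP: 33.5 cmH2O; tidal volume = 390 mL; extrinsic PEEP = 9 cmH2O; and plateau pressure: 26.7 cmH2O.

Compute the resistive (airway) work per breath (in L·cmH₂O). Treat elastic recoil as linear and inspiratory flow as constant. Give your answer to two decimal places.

With constant inspiratory flow the resistive pressure is constant at PIP − Pplat = 33.5 − 26.7 = 6.8 cmH2O, so resistive work = 6.8 × 0.390 = 2.652 L·cmH2O.

2.65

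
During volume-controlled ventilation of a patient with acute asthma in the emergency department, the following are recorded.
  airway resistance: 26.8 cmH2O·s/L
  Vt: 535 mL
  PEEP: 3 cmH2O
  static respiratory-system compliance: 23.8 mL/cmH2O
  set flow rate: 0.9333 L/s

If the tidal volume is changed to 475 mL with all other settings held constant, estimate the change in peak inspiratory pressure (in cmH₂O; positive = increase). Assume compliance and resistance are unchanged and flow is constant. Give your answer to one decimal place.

PIP = Vt/C + R·V̇ + PEEP (constant-flow equation of motion).
Only the elastic term changes: ΔPIP = ΔVt / C = (475 − 535) / 23.8 = -2.521 cmH2O.

-2.5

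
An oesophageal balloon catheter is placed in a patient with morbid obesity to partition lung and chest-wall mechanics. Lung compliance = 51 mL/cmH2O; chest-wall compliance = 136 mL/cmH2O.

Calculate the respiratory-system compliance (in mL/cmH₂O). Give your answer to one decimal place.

37.1

Lung and chest wall are elastances in series: 1/Crs = 1/CL + 1/Ccw.
1/Crs = 1/51 + 1/136 = 0.02696.
Crs = 37.092 mL/cmH2O.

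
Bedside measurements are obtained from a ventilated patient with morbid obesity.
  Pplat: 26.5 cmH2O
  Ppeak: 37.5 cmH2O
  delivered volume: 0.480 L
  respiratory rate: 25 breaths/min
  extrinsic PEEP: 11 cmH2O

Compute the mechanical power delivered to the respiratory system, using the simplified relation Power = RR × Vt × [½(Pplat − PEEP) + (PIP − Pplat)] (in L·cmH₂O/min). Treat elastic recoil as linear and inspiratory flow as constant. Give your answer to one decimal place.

225.0

Per-breath work = Vt × [½(Pplat−PEEP) + (PIP−Pplat)] = 0.480 × [0.5×15.5 + 11.0] = 0.480 × 18.75 = 9.0 L·cmH2O.
Power = 25 × 9.0 = 225.0 L·cmH2O/min.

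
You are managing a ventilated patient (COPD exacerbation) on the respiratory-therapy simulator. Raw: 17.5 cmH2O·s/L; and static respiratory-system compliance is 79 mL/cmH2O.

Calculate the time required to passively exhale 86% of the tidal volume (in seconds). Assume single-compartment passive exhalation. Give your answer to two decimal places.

2.72

τ = R × C = 17.5 × 79 mL/cmH2O = 17.5 × 0.079 L/cmH2O = 1.383 s.
Exhaled fraction f = 1 − e^(−t/τ) → t = −τ·ln(1 − f) = −1.383·ln(0.14) = 2.719 s.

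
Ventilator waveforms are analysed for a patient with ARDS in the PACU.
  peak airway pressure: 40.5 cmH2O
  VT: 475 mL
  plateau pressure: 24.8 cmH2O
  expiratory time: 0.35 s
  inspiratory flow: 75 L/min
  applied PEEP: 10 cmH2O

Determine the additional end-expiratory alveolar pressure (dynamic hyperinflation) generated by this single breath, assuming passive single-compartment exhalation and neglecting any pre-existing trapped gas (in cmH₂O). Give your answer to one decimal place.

Flow: 75 L/min ÷ 60 = 1.25 L/s.
R = (PIP − Pplat)/V̇ = (40.5 − 24.8) / 1.25 = 15.7/1.25 = 12.56 cmH2O·s/L.
C = Vt/(Pplat − PEEP) = 475.0 / (24.8 − 10) = 475.0/14.8 = 32.095 mL/cmH2O.
τ = R × C = 12.56 × 0.0321 L/cmH2O = 0.4032 s.
Fraction remaining = e^(−Te/τ) = e^(−0.35/0.4032) = 0.4198; trapped volume = 475.0 × 0.4198 = 199.41 mL.
Additional alveolar pressure from trapping ≈ V_trapped / C = 199.41 / 32.095 = 6.213 cmH2O.

6.2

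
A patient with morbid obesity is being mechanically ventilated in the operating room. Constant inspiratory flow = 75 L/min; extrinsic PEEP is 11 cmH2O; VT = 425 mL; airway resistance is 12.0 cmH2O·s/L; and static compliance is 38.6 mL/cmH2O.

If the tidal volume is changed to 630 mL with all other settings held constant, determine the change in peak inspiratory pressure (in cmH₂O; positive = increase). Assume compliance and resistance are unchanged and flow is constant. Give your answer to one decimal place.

PIP = Vt/C + R·V̇ + PEEP (constant-flow equation of motion).
Only the elastic term changes: ΔPIP = ΔVt / C = (630 − 425) / 38.6 = 5.311 cmH2O.

5.3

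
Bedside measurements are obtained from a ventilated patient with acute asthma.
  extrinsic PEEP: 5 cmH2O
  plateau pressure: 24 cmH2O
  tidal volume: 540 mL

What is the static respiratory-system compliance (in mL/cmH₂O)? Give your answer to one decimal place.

28.4

Cstat = Vt / (Pplat − PEEP) = 540 / (24 − 5) = 540 / 19.0 = 28.421 mL/cmH2O.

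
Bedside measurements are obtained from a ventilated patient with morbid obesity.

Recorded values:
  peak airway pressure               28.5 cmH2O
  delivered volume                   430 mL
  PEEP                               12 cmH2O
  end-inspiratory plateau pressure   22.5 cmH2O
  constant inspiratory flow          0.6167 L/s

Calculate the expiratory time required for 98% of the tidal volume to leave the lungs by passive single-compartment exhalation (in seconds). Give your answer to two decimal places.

1.56

R = (PIP − Pplat)/V̇ = (28.5 − 22.5) / 0.6167 = 6.0/0.6167 = 9.729 cmH2O·s/L.
C = Vt/(Pplat − PEEP) = 430.0 / (22.5 − 12) = 430.0/10.5 = 40.952 mL/cmH2O.
τ = R × C = 9.729 × 0.04095 L/cmH2O = 0.3984 s.
t = −τ·ln(1 − 0.98) = −0.3984·ln(0.02) = 1.559 s.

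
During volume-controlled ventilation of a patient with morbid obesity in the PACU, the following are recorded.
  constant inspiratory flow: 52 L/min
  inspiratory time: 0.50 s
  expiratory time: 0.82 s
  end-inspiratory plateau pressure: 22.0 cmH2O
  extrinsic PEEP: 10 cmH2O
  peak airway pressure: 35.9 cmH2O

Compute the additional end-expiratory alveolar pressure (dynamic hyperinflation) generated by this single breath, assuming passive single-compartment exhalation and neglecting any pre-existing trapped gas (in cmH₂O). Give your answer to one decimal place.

Flow: 52 L/min ÷ 60 = 0.8667 L/s.
Vt = flow × Ti = 0.8667 L/s × 0.50 s × 1000 mL/L = 433.35 mL.
R = (PIP − Pplat)/V̇ = (35.9 − 22.0) / 0.8667 = 13.9/0.8667 = 16.038 cmH2O·s/L.
C = Vt/(Pplat − PEEP) = 433.35 / (22.0 − 10) = 433.35/12.0 = 36.113 mL/cmH2O.
τ = R × C = 16.038 × 0.03611 L/cmH2O = 0.5791 s.
Fraction remaining = e^(−Te/τ) = e^(−0.82/0.5791) = 0.2427; trapped volume = 433.35 × 0.2427 = 105.17 mL.
Additional alveolar pressure from trapping ≈ V_trapped / C = 105.17 / 36.113 = 2.912 cmH2O.

2.9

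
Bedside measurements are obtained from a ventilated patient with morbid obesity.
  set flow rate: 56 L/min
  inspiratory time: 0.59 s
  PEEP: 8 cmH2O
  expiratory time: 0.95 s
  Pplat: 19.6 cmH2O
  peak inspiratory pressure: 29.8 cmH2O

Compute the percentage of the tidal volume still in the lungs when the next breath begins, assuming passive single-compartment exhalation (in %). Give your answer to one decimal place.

16.0

Flow: 56 L/min ÷ 60 = 0.9333 L/s.
Vt = flow × Ti = 0.9333 L/s × 0.59 s × 1000 mL/L = 550.65 mL.
R = (PIP − Pplat)/V̇ = (29.8 − 19.6) / 0.9333 = 10.2/0.9333 = 10.929 cmH2O·s/L.
C = Vt/(Pplat − PEEP) = 550.65 / (19.6 − 8) = 550.65/11.6 = 47.47 mL/cmH2O.
τ = R × C = 10.929 × 0.04747 L/cmH2O = 0.5188 s.
Fraction remaining at end-expiration = e^(−Te/τ) = e^(−0.95/0.5188) = 0.1602 → 16.02%.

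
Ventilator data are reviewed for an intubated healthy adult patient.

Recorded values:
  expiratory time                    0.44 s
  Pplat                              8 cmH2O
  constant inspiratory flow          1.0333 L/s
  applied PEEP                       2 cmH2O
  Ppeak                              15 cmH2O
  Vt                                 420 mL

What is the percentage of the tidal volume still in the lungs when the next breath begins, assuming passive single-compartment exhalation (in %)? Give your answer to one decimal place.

R = (PIP − Pplat)/V̇ = (15 − 8) / 1.0333 = 7.0/1.0333 = 6.774 cmH2O·s/L.
C = Vt/(Pplat − PEEP) = 420.0 / (8 − 2) = 420.0/6.0 = 70.0 mL/cmH2O.
τ = R × C = 6.774 × 0.07 L/cmH2O = 0.4742 s.
Fraction remaining at end-expiration = e^(−Te/τ) = e^(−0.44/0.4742) = 0.3954 → 39.54%.

39.5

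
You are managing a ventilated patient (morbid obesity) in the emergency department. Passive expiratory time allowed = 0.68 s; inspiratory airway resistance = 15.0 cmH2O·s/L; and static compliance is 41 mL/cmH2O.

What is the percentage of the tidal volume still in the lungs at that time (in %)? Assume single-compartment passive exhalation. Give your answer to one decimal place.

33.1

τ = R × C = 15.0 × 41 mL/cmH2O = 15.0 × 0.041 L/cmH2O = 0.615 s.
Passive exhalation: V(t)/V₀ = e^(−t/τ) = e^(−0.68/0.615) = 0.331.
Fraction remaining = 0.331 → 33.1%.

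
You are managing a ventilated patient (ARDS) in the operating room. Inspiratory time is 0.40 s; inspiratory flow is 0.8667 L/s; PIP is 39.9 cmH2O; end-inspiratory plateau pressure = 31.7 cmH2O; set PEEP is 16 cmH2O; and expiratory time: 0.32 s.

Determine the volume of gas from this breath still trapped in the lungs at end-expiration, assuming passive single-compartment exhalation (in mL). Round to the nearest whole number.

Vt = flow × Ti = 0.8667 L/s × 0.40 s × 1000 mL/L = 346.68 mL.
R = (PIP − Pplat)/V̇ = (39.9 − 31.7) / 0.8667 = 8.2/0.8667 = 9.461 cmH2O·s/L.
C = Vt/(Pplat − PEEP) = 346.68 / (31.7 − 16) = 346.68/15.7 = 22.082 mL/cmH2O.
τ = R × C = 9.461 × 0.02208 L/cmH2O = 0.2089 s.
Fraction remaining = e^(−Te/τ) = e^(−0.32/0.2089) = 0.2161.
Trapped volume = 346.68 × 0.2161 = 74.918 mL.

75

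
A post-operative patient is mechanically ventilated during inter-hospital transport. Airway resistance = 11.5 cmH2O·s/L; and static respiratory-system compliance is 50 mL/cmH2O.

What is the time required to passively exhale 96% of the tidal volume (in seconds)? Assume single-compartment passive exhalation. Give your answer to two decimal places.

1.85

τ = R × C = 11.5 × 50 mL/cmH2O = 11.5 × 0.050 L/cmH2O = 0.575 s.
Exhaled fraction f = 1 − e^(−t/τ) → t = −τ·ln(1 − f) = −0.575·ln(0.04) = 1.851 s.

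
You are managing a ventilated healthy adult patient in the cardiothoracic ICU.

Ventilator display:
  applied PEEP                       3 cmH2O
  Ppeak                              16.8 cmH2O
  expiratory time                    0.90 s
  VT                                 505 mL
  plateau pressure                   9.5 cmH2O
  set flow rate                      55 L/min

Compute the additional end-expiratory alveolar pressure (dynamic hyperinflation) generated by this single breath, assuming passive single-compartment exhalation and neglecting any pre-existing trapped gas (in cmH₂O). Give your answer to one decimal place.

Flow: 55 L/min ÷ 60 = 0.9167 L/s.
R = (PIP − Pplat)/V̇ = (16.8 − 9.5) / 0.9167 = 7.3/0.9167 = 7.963 cmH2O·s/L.
C = Vt/(Pplat − PEEP) = 505.0 / (9.5 − 3) = 505.0/6.5 = 77.692 mL/cmH2O.
τ = R × C = 7.963 × 0.07769 L/cmH2O = 0.6186 s.
Fraction remaining = e^(−Te/τ) = e^(−0.90/0.6186) = 0.2334; trapped volume = 505.0 × 0.2334 = 117.87 mL.
Additional alveolar pressure from trapping ≈ V_trapped / C = 117.87 / 77.692 = 1.517 cmH2O.

1.5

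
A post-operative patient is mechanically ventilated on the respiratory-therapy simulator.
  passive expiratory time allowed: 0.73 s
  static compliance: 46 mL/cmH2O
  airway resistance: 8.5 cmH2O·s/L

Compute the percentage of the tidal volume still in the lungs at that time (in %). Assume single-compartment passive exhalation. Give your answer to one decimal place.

τ = R × C = 8.5 × 46 mL/cmH2O = 8.5 × 0.046 L/cmH2O = 0.391 s.
Passive exhalation: V(t)/V₀ = e^(−t/τ) = e^(−0.73/0.391) = 0.1546.
Fraction remaining = 0.1546 → 15.46%.

15.5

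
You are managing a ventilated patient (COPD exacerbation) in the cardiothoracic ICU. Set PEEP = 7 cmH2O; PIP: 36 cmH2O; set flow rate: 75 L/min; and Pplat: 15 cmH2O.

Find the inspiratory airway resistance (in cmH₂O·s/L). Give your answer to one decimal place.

Flow: 75 L/min ÷ 60 = 1.25 L/s.
Raw = (PIP − Pplat) / flow = (36 − 15) / 1.25 = 21.0 / 1.25 = 16.8 cmH2O·s/L.

16.8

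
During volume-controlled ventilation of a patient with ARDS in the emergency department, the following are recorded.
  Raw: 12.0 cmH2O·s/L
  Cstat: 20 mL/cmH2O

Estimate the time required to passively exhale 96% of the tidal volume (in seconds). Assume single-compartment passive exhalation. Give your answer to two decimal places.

τ = R × C = 12.0 × 20 mL/cmH2O = 12.0 × 0.020 L/cmH2O = 0.24 s.
Exhaled fraction f = 1 − e^(−t/τ) → t = −τ·ln(1 − f) = −0.24·ln(0.04) = 0.7725 s.

0.77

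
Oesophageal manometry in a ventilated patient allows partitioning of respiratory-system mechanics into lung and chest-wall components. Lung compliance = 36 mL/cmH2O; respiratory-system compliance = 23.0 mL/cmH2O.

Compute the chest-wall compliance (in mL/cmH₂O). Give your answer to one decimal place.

63.7

1/Ccw = 1/Crs − 1/CL.
1/Ccw = 1/23.0 − 1/36 = 0.0157.
Ccw = 63.694 mL/cmH2O.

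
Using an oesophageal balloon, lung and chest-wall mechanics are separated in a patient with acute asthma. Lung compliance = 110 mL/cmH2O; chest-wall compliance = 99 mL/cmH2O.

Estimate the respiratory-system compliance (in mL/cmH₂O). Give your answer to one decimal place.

52.1

Lung and chest wall are elastances in series: 1/Crs = 1/CL + 1/Ccw.
1/Crs = 1/110 + 1/99 = 0.01919.
Crs = 52.11 mL/cmH2O.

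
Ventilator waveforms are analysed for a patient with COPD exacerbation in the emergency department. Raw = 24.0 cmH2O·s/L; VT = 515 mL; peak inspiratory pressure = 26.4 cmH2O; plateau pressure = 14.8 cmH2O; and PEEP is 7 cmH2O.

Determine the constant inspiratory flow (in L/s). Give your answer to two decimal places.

0.48

flow = (PIP − Pplat) / Raw = 11.6 / 24.0 = 0.4833 L/s.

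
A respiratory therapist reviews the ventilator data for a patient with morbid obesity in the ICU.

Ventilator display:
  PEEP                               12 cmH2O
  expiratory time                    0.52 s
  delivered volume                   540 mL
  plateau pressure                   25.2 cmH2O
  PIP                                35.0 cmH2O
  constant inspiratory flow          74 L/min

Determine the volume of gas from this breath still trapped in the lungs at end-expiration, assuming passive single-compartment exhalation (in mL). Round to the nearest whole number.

109

Flow: 74 L/min ÷ 60 = 1.2333 L/s.
R = (PIP − Pplat)/V̇ = (35.0 − 25.2) / 1.2333 = 9.8/1.2333 = 7.946 cmH2O·s/L.
C = Vt/(Pplat − PEEP) = 540.0 / (25.2 − 12) = 540.0/13.2 = 40.909 mL/cmH2O.
τ = R × C = 7.946 × 0.04091 L/cmH2O = 0.3251 s.
Fraction remaining = e^(−Te/τ) = e^(−0.52/0.3251) = 0.202.
Trapped volume = 540.0 × 0.202 = 109.08 mL.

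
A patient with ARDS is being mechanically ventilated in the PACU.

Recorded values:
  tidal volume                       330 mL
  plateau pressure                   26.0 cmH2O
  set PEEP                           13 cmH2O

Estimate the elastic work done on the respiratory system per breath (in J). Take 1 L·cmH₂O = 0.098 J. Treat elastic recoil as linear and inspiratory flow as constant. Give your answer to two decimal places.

Elastic work ≈ ½ × (Pplat − PEEP) × Vt = 0.5 × (26.0 − 13) × 0.330 L = 0.5 × 13.0 × 0.330 = 2.145 L·cmH2O.
× 0.098 J/(L·cmH2O) → 0.2102 J.

0.21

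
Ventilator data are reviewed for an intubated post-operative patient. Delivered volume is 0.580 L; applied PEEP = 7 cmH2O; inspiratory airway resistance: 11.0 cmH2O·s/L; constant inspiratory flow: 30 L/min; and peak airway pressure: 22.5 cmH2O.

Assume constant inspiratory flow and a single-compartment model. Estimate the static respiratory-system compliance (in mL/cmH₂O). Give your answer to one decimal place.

Flow: 30 L/min ÷ 60 = 0.5 L/s.
Equation of motion (constant flow): PIP = Vt/C + R·V̇ + PEEP.
Vt/C = PIP − R·V̇ − PEEP = 22.5 − 11.0×0.5 − 7 = 22.5 − 5.5 − 7 = 10.0 cmH2O.
C = Vt / 10.0 = 580 / 10.0 = 58.0 mL/cmH2O.

58.0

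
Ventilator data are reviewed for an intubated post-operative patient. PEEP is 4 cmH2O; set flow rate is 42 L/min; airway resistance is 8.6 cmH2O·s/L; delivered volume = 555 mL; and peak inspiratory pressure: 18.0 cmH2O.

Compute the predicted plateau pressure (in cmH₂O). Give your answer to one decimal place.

Flow: 42 L/min ÷ 60 = 0.7 L/s.
Pplat = PIP − Raw × flow = 18.0 − 8.6 × 0.7 = 18.0 − 6.02 = 11.98 cmH2O.

12.0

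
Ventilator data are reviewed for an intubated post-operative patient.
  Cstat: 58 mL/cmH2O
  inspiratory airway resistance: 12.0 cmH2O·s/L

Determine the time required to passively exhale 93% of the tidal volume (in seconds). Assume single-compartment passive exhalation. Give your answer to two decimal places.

1.85

τ = R × C = 12.0 × 58 mL/cmH2O = 12.0 × 0.058 L/cmH2O = 0.696 s.
Exhaled fraction f = 1 − e^(−t/τ) → t = −τ·ln(1 − f) = −0.696·ln(0.07) = 1.851 s.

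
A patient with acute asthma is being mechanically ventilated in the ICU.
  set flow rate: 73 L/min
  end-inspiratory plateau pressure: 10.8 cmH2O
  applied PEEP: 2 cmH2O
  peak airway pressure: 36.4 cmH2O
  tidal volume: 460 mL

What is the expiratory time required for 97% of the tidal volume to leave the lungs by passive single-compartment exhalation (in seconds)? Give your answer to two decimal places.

3.86

Flow: 73 L/min ÷ 60 = 1.2167 L/s.
R = (PIP − Pplat)/V̇ = (36.4 − 10.8) / 1.2167 = 25.6/1.2167 = 21.041 cmH2O·s/L.
C = Vt/(Pplat − PEEP) = 460.0 / (10.8 − 2) = 460.0/8.8 = 52.273 mL/cmH2O.
τ = R × C = 21.041 × 0.05227 L/cmH2O = 1.1 s.
t = −τ·ln(1 − 0.97) = −1.1·ln(0.03) = 3.857 s.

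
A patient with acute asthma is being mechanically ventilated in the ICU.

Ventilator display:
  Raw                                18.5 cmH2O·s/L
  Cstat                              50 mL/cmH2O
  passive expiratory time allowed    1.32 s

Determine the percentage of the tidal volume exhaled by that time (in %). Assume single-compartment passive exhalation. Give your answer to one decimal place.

76.0

τ = R × C = 18.5 × 50 mL/cmH2O = 18.5 × 0.050 L/cmH2O = 0.925 s.
Passive exhalation: V(t)/V₀ = e^(−t/τ) = e^(−1.32/0.925) = 0.24.
Fraction exhaled = 1 − 0.24 = 0.76 → 76.0%.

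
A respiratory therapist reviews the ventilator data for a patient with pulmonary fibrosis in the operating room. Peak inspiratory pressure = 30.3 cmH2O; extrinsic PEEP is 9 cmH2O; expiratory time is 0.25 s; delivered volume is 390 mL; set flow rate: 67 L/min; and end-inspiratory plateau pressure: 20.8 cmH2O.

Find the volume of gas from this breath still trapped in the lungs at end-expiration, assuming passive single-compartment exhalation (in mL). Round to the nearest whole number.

160

Flow: 67 L/min ÷ 60 = 1.1167 L/s.
R = (PIP − Pplat)/V̇ = (30.3 − 20.8) / 1.1167 = 9.5/1.1167 = 8.507 cmH2O·s/L.
C = Vt/(Pplat − PEEP) = 390.0 / (20.8 − 9) = 390.0/11.8 = 33.051 mL/cmH2O.
τ = R × C = 8.507 × 0.03305 L/cmH2O = 0.2812 s.
Fraction remaining = e^(−Te/τ) = e^(−0.25/0.2812) = 0.411.
Trapped volume = 390.0 × 0.411 = 160.29 mL.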